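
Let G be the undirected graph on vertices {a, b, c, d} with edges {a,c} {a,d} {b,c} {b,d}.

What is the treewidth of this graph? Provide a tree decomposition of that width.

Treewidth 2.
One optimal decomposition is:
Bags: B1 = {a, c, d}  B2 = {b, c, d}
Tree: B1–B2

The largest bag has 3 vertices, giving width 2; this decomposition certifies tw(G) ≤ 2. Since d–a–c–b–d is a cycle in G, G is not acyclic. Forests are exactly the graphs of treewidth ≤ 1, so tw(G) ≥ 2. Hence tw(G) = 2 exactly.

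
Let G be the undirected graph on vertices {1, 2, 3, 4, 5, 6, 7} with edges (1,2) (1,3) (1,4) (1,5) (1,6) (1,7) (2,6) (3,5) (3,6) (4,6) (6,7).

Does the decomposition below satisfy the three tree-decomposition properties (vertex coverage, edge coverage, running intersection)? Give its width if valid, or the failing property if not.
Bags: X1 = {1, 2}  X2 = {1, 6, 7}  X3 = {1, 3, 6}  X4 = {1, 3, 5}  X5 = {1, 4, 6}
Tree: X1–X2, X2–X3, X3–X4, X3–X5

A tree decomposition must satisfy three properties: every vertex lies in some bag; for every edge, both endpoints lie together in some bag; and for every vertex, the bags containing it form a connected subtree. Here edge (6,2) lies in no bag, so the decomposition is invalid.

No — edge (6,2) lies in no bag.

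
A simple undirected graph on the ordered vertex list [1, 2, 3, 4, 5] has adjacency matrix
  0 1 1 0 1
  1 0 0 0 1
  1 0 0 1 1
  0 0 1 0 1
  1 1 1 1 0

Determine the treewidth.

2

A width-2 tree decomposition is:
Bags: B1 = {3, 4, 5}  B2 = {1, 3, 5}  B3 = {1, 2, 5}
Tree: B1–B2, B2–B3
Every bag has size at most 3, so the width is 3 − 1 = 2 and tw(G) ≤ 2. On the other hand G contains the 3-clique {1, 2, 5}. A clique must lie in a single bag of any decomposition, so no decomposition can have width below 2. Combining the bounds, tw(G) = 2.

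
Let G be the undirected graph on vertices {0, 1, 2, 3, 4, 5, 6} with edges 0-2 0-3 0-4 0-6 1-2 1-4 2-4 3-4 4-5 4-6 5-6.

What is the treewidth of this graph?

2

A width-2 tree decomposition is:
Bags: B1 = {0, 4, 6}  B2 = {0, 2, 4}  B3 = {1, 2, 4}  B4 = {4, 5, 6}  B5 = {0, 3, 4}
Tree: B1–B2, B2–B3, B1–B4, B2–B5
Every bag has size at most 3, so the width is 3 − 1 = 2 and tw(G) ≤ 2. On the other hand G contains the 3-clique {0, 2, 4}. A clique must lie in a single bag of any decomposition, so no decomposition can have width below 2. Hence tw(G) = 2 exactly.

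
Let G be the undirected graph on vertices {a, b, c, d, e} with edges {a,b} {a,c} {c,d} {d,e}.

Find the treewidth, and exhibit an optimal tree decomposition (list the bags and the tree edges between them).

The largest bag has 2 vertices, giving width 1; this decomposition certifies tw(G) ≤ 1. Any graph with an edge has treewidth ≥ 1, and G has the edge e–d. Hence tw(G) = 1 exactly.

Treewidth 1.
Bags: B1 = {d, e}  B2 = {c, d}  B3 = {a, c}  B4 = {a, b}
Tree: B1–B2, B2–B3, B3–B4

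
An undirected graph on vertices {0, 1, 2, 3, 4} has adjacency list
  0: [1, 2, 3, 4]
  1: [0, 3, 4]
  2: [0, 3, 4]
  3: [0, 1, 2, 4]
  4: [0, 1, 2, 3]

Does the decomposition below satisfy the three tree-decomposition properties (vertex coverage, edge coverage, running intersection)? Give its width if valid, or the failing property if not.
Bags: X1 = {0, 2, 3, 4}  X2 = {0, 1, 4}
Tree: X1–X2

No — edge (3,1) lies in no bag.

A tree decomposition must satisfy three properties: every vertex lies in some bag; for every edge, both endpoints lie together in some bag; and for every vertex, the bags containing it form a connected subtree. Here edge (3,1) lies in no bag, so the decomposition is invalid.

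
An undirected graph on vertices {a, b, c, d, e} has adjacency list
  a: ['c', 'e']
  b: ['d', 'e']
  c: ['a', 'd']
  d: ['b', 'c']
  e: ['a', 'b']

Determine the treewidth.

A width-2 tree decomposition is:
Bags: B1 = {b, d, e}  B2 = {a, d, e}  B3 = {a, c, d}
Tree: B1–B2, B2–B3
Each bag holds 3 vertices, so the decomposition has width 2, which upper-bounds the treewidth. Since d–b–e–a–c–d is a cycle in G, G is not acyclic. Forests are exactly the graphs of treewidth ≤ 1, so tw(G) ≥ 2. Combining the bounds, tw(G) = 2.

2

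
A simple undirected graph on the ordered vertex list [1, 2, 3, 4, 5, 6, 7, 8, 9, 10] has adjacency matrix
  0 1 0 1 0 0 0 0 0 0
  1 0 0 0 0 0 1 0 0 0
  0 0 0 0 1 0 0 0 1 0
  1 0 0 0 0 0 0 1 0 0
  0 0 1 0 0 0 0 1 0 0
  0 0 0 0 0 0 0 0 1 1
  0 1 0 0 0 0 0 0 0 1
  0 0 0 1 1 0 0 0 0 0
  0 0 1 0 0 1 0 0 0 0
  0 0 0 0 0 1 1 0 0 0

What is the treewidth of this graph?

2

A width-2 tree decomposition is:
Bags: B1 = {1, 2, 4}  B2 = {2, 4, 8}  B3 = {2, 5, 8}  B4 = {2, 3, 5}  B5 = {2, 3, 9}  B6 = {2, 6, 9}  B7 = {2, 6, 10}  B8 = {2, 7, 10}
Tree: B1–B2, B2–B3, B3–B4, B4–B5, B5–B6, B6–B7, B7–B8
Each bag holds 3 vertices, so the decomposition has width 2, which upper-bounds the treewidth. The edges 2–1–4–8–5–3–9–6–10–7–2 form a cycle, so G is not a tree and its treewidth is at least 2. Hence tw(G) = 2 exactly.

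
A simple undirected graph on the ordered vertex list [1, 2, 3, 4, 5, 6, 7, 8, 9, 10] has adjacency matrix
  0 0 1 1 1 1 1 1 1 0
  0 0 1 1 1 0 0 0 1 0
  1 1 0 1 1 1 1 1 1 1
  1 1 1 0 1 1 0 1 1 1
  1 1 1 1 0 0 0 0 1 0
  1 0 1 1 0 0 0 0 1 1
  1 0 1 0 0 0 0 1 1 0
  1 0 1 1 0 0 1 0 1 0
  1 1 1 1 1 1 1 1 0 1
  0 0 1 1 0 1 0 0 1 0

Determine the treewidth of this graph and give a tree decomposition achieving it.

Every bag has size at most 5, so the width is 5 − 1 = 4 and tw(G) ≤ 4. Conversely, {1, 3, 4, 8, 9} is a clique of size 5, and the vertices of any clique must share a bag in every tree decomposition; so some bag has ≥ 5 vertices and tw(G) ≥ 4. Combining the bounds, tw(G) = 4.

Treewidth 4.
One optimal decomposition is:
Bags: B1 = {1, 3, 4, 6, 9}  B2 = {1, 3, 4, 5, 9}  B3 = {3, 4, 6, 9, 10}  B4 = {1, 3, 4, 8, 9}  B5 = {2, 3, 4, 5, 9}  B6 = {1, 3, 7, 8, 9}
Tree: B1–B2, B1–B3, B1–B4, B2–B5, B4–B6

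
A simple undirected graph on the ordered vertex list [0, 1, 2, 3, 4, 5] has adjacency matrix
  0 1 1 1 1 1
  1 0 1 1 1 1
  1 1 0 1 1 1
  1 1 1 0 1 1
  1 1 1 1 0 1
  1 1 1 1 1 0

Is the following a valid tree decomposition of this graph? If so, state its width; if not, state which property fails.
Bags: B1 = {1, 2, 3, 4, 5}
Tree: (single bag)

No — vertex 0 appears in no bag.

A tree decomposition must satisfy three properties: every vertex lies in some bag; for every edge, both endpoints lie together in some bag; and for every vertex, the bags containing it form a connected subtree. Here vertex 0 appears in no bag, so the decomposition is invalid.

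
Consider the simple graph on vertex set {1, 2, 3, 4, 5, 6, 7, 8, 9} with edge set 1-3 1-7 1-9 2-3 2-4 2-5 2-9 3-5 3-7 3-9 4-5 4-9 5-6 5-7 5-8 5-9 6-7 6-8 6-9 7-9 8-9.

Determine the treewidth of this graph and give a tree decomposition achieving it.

Treewidth 3.
Bags: B1 = {3, 5, 7, 9}  B2 = {5, 6, 7, 9}  B3 = {5, 6, 8, 9}  B4 = {2, 3, 5, 9}  B5 = {1, 3, 7, 9}  B6 = {2, 4, 5, 9}
Tree: B1–B2, B2–B3, B1–B4, B1–B5, B4–B6

Each bag holds 4 vertices, so the decomposition has width 3, which upper-bounds the treewidth. On the other hand G contains the 4-clique {1, 3, 7, 9}. A clique must lie in a single bag of any decomposition, so no decomposition can have width below 3. Hence tw(G) = 3 exactly.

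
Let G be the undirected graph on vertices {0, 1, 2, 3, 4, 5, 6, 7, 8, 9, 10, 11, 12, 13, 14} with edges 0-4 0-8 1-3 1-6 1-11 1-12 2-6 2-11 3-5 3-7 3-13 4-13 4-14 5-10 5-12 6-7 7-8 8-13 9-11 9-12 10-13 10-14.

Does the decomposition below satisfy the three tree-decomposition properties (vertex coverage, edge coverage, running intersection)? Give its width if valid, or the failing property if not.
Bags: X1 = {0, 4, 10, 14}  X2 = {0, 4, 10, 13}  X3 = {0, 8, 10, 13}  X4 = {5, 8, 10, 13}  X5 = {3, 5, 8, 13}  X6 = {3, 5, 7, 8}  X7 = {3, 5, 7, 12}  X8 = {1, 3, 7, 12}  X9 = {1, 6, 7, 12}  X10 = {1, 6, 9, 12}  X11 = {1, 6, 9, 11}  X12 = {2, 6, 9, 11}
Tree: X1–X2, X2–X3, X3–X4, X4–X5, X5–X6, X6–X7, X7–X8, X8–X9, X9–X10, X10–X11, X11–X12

Checking the three conditions: (i) the bags cover all of {0, 1, 2, 3, 4, 5, 6, 7, 8, 9, 10, 11, 12, 13, 14}; (ii) for each edge, some bag contains both endpoints; (iii) the bags containing any fixed vertex form a subtree. All hold, so the decomposition is valid with width 4 − 1 = 3.

Yes; width 3.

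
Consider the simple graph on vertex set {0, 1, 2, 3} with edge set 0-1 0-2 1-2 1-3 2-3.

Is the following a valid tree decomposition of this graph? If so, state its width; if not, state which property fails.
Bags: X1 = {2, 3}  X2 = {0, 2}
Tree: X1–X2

A tree decomposition must satisfy three properties: every vertex lies in some bag; for every edge, both endpoints lie together in some bag; and for every vertex, the bags containing it form a connected subtree. Here vertex 1 appears in no bag, so the decomposition is invalid.

No — vertex 1 appears in no bag.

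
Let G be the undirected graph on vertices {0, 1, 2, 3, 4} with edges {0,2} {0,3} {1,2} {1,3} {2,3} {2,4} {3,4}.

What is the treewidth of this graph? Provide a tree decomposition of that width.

Every bag has size at most 3, so the width is 3 − 1 = 2 and tw(G) ≤ 2. For the lower bound, the 3 vertices {0, 2, 3} are pairwise adjacent, and any tree decomposition puts a clique entirely inside one bag — forcing width ≥ 2. Hence tw(G) = 2 exactly.

Treewidth 2.
Bags: B1 = {2, 3, 4}  B2 = {0, 2, 3}  B3 = {1, 2, 3}
Tree: B1–B2, B2–B3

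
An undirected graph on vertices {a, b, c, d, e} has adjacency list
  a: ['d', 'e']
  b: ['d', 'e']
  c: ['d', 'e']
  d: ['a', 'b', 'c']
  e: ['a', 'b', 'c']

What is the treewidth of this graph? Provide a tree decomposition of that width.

Treewidth 2.
One optimal decomposition is:
Bags: B1 = {a, d, e}  B2 = {c, d, e}  B3 = {b, d, e}
Tree: B1–B2, B2–B3

Every bag has size at most 3, so the width is 3 − 1 = 2 and tw(G) ≤ 2. Since a–d–c–e–a is a cycle in G, G is not acyclic. Forests are exactly the graphs of treewidth ≤ 1, so tw(G) ≥ 2. The upper and lower bounds meet at 2, so that is the treewidth.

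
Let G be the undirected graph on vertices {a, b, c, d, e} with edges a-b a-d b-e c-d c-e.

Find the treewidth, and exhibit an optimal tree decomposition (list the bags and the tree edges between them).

Treewidth 2.
One optimal decomposition is:
Bags: B1 = {a, b, e}  B2 = {a, d, e}  B3 = {c, d, e}
Tree: B1–B2, B2–B3

Every bag has size at most 3, so the width is 3 − 1 = 2 and tw(G) ≤ 2. For the lower bound, G contains the cycle e–b–a–d–c–e, so G is not a forest; only forests have treewidth ≤ 1, hence tw(G) ≥ 2. Combining the bounds, tw(G) = 2.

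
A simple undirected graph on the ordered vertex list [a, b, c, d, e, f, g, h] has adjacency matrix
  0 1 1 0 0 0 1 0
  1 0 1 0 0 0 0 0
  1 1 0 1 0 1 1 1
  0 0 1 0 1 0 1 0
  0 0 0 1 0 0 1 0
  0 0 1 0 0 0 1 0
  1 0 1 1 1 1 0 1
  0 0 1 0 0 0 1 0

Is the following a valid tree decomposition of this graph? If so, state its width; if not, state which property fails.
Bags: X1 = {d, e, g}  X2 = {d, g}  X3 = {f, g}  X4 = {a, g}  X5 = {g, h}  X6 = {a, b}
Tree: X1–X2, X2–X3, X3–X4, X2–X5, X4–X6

No — vertex c appears in no bag.

A tree decomposition must satisfy three properties: every vertex lies in some bag; for every edge, both endpoints lie together in some bag; and for every vertex, the bags containing it form a connected subtree. Here vertex c appears in no bag, so the decomposition is invalid.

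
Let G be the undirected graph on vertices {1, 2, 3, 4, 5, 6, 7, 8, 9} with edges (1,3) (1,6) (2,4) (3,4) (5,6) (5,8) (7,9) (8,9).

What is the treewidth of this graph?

A width-1 tree decomposition is:
Bags: B1 = {7, 9}  B2 = {8, 9}  B3 = {5, 8}  B4 = {5, 6}  B5 = {1, 6}  B6 = {1, 3}  B7 = {3, 4}  B8 = {2, 4}
Tree: B1–B2, B2–B3, B3–B4, B4–B5, B5–B6, B6–B7, B7–B8
The largest bag has 2 vertices, giving width 1; this decomposition certifies tw(G) ≤ 1. Any graph with an edge has treewidth ≥ 1, and G has the edge 7–9. Hence tw(G) = 1 exactly.

1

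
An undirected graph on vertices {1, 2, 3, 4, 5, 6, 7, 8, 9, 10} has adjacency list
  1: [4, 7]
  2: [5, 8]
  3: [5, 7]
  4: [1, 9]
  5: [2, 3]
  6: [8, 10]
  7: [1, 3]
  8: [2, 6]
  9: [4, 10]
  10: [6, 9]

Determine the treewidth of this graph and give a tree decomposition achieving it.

Treewidth 2.
One optimal decomposition is:
Bags: B1 = {2, 5, 8}  B2 = {5, 6, 8}  B3 = {5, 6, 10}  B4 = {5, 9, 10}  B5 = {4, 5, 9}  B6 = {1, 4, 5}  B7 = {1, 5, 7}  B8 = {3, 5, 7}
Tree: B1–B2, B2–B3, B3–B4, B4–B5, B5–B6, B6–B7, B7–B8

Each bag holds 3 vertices, so the decomposition has width 2, which upper-bounds the treewidth. Since 5–2–8–6–10–9–4–1–7–3–5 is a cycle in G, G is not acyclic. Forests are exactly the graphs of treewidth ≤ 1, so tw(G) ≥ 2. Therefore the treewidth is 2.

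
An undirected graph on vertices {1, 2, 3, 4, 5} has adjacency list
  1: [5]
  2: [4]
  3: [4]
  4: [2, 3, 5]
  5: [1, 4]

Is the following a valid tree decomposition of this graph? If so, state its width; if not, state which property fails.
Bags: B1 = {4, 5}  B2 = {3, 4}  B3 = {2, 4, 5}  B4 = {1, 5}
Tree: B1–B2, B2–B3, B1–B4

No — bags containing vertex 5 are not connected in the tree.

A tree decomposition must satisfy three properties: every vertex lies in some bag; for every edge, both endpoints lie together in some bag; and for every vertex, the bags containing it form a connected subtree. Here bags containing vertex 5 are not connected in the tree, so the decomposition is invalid.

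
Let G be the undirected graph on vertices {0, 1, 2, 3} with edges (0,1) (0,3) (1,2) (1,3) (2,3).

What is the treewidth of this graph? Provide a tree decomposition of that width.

Treewidth 2.
Bags: B1 = {1, 2, 3}  B2 = {0, 1, 3}
Tree: B1–B2

Every bag has size at most 3, so the width is 3 − 1 = 2 and tw(G) ≤ 2. Conversely, {0, 1, 3} is a clique of size 3, and the vertices of any clique must share a bag in every tree decomposition; so some bag has ≥ 3 vertices and tw(G) ≥ 2. The upper and lower bounds meet at 2, so that is the treewidth.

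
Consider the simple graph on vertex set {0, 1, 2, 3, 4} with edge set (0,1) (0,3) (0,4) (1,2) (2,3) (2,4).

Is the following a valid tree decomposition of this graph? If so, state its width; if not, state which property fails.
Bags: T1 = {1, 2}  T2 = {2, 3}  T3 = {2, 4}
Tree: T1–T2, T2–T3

A tree decomposition must satisfy three properties: every vertex lies in some bag; for every edge, both endpoints lie together in some bag; and for every vertex, the bags containing it form a connected subtree. Here vertex 0 appears in no bag, so the decomposition is invalid.

No — vertex 0 appears in no bag.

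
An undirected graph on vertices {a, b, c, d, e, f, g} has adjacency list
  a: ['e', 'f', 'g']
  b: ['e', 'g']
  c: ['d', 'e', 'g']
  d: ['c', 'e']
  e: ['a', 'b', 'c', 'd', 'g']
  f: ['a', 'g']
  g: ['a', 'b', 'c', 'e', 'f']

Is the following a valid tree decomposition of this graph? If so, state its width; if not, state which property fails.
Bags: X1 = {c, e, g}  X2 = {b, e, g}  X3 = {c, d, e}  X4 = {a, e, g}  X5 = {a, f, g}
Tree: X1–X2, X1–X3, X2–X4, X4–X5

Yes; width 2.

Vertex coverage: the bags together contain {a, b, c, d, e, f, g}, the full vertex set. Edge coverage: each edge of G has both endpoints in at least one bag. Running intersection: for every vertex, the bags containing it form a connected subtree. All three properties hold, so this is a valid tree decomposition of width max|bag| − 1 = 2, and hence tw(G) ≤ 2.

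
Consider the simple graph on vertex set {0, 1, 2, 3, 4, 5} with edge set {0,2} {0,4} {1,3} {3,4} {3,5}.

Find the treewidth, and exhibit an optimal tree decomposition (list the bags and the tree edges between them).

Each bag holds 2 vertices, so the decomposition has width 1, which upper-bounds the treewidth. Any graph with an edge has treewidth ≥ 1, and G has the edge 4–0. Therefore the treewidth is 1.

Treewidth 1.
Bags: B1 = {0, 4}  B2 = {3, 4}  B3 = {3, 5}  B4 = {0, 2}  B5 = {1, 3}
Tree: B1–B2, B2–B3, B1–B4, B2–B5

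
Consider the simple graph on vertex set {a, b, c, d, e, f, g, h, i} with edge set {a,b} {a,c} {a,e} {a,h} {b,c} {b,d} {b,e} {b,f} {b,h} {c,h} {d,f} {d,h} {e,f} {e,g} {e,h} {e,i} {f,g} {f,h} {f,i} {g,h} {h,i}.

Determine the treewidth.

A width-3 tree decomposition is:
Bags: B1 = {b, d, f, h}  B2 = {b, e, f, h}  B3 = {e, f, g, h}  B4 = {a, b, e, h}  B5 = {e, f, h, i}  B6 = {a, b, c, h}
Tree: B1–B2, B2–B3, B2–B4, B3–B5, B4–B6
The largest bag has 4 vertices, giving width 3; this decomposition certifies tw(G) ≤ 3. For the lower bound, the 4 vertices {a, b, e, h} are pairwise adjacent, and any tree decomposition puts a clique entirely inside one bag — forcing width ≥ 3. The upper and lower bounds meet at 3, so that is the treewidth.

3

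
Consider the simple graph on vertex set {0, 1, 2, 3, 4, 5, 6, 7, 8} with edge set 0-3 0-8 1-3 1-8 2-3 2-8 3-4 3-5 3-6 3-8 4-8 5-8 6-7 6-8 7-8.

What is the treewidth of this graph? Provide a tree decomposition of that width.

Every bag has size at most 3, so the width is 3 − 1 = 2 and tw(G) ≤ 2. Conversely, {0, 3, 8} is a clique of size 3, and the vertices of any clique must share a bag in every tree decomposition; so some bag has ≥ 3 vertices and tw(G) ≥ 2. Combining the bounds, tw(G) = 2.

Treewidth 2.
One such decomposition:
Bags: B1 = {6, 7, 8}  B2 = {3, 6, 8}  B3 = {3, 5, 8}  B4 = {0, 3, 8}  B5 = {3, 4, 8}  B6 = {1, 3, 8}  B7 = {2, 3, 8}
Tree: B1–B2, B2–B3, B3–B4, B2–B5, B4–B6, B3–B7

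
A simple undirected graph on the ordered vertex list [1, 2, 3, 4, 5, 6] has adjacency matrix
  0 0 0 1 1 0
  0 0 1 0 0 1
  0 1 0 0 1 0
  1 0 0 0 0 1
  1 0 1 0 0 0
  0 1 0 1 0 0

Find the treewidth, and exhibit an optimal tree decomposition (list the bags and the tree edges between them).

Treewidth 2.
One optimal decomposition is:
Bags: B1 = {2, 3, 6}  B2 = {3, 5, 6}  B3 = {1, 5, 6}  B4 = {1, 4, 6}
Tree: B1–B2, B2–B3, B3–B4

The largest bag has 3 vertices, giving width 2; this decomposition certifies tw(G) ≤ 2. For the lower bound, G contains the cycle 6–2–3–5–1–4–6, so G is not a forest; only forests have treewidth ≤ 1, hence tw(G) ≥ 2. The upper and lower bounds meet at 2, so that is the treewidth.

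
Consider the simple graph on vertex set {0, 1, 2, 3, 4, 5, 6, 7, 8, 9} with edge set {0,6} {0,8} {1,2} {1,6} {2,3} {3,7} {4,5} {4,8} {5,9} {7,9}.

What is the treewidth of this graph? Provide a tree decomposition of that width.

Treewidth 2.
One optimal decomposition is:
Bags: B1 = {3, 7, 9}  B2 = {3, 5, 9}  B3 = {3, 4, 5}  B4 = {3, 4, 8}  B5 = {0, 3, 8}  B6 = {0, 3, 6}  B7 = {1, 3, 6}  B8 = {1, 2, 3}
Tree: B1–B2, B2–B3, B3–B4, B4–B5, B5–B6, B6–B7, B7–B8

Each bag holds 3 vertices, so the decomposition has width 2, which upper-bounds the treewidth. Since 3–7–9–5–4–8–0–6–1–2–3 is a cycle in G, G is not acyclic. Forests are exactly the graphs of treewidth ≤ 1, so tw(G) ≥ 2. Hence tw(G) = 2 exactly.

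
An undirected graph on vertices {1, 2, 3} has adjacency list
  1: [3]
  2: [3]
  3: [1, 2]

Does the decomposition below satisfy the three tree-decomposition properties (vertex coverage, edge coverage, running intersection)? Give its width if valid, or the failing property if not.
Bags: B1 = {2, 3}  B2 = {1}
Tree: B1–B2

No — edge (3,1) lies in no bag.

A tree decomposition must satisfy three properties: every vertex lies in some bag; for every edge, both endpoints lie together in some bag; and for every vertex, the bags containing it form a connected subtree. Here edge (3,1) lies in no bag, so the decomposition is invalid.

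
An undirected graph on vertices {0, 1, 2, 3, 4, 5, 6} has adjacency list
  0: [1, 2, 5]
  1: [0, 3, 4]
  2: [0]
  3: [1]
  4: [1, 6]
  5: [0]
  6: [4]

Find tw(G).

1

A width-1 tree decomposition is:
Bags: B1 = {0, 1}  B2 = {1, 3}  B3 = {0, 2}  B4 = {1, 4}  B5 = {0, 5}  B6 = {4, 6}
Tree: B1–B2, B1–B3, B1–B4, B1–B5, B4–B6
Each bag holds 2 vertices, so the decomposition has width 1, which upper-bounds the treewidth. Since G has at least one edge (e.g. 1–0), it is not an edgeless graph, so tw(G) ≥ 1. Hence tw(G) = 1 exactly.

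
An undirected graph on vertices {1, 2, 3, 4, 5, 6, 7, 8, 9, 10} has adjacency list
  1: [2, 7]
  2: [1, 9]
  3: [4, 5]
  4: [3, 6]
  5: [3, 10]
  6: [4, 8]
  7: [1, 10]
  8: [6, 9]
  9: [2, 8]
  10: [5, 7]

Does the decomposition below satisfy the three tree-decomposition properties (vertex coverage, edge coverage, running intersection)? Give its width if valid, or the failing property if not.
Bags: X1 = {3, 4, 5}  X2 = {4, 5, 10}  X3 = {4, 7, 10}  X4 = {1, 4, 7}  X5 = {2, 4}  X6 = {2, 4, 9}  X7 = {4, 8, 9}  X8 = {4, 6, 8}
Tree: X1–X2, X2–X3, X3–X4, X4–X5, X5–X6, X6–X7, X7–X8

A tree decomposition must satisfy three properties: every vertex lies in some bag; for every edge, both endpoints lie together in some bag; and for every vertex, the bags containing it form a connected subtree. Here edge (1,2) lies in no bag, so the decomposition is invalid.

No — edge (1,2) lies in no bag.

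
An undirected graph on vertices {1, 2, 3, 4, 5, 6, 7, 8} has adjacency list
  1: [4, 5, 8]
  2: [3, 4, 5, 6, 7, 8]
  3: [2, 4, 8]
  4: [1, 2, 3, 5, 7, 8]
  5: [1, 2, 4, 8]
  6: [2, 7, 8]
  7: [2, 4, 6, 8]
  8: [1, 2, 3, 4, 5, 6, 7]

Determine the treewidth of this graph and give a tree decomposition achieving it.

Treewidth 3.
One optimal decomposition is:
Bags: B1 = {2, 4, 7, 8}  B2 = {2, 4, 5, 8}  B3 = {2, 3, 4, 8}  B4 = {2, 6, 7, 8}  B5 = {1, 4, 5, 8}
Tree: B1–B2, B2–B3, B1–B4, B2–B5

Each bag holds 4 vertices, so the decomposition has width 3, which upper-bounds the treewidth. On the other hand G contains the 4-clique {1, 4, 5, 8}. A clique must lie in a single bag of any decomposition, so no decomposition can have width below 3. Combining the bounds, tw(G) = 3.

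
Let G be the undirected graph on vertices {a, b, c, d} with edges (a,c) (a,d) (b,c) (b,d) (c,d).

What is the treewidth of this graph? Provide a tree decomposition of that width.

Treewidth 2.
One optimal decomposition is:
Bags: B1 = {b, c, d}  B2 = {a, c, d}
Tree: B1–B2

Each bag holds 3 vertices, so the decomposition has width 2, which upper-bounds the treewidth. Conversely, {a, c, d} is a clique of size 3, and the vertices of any clique must share a bag in every tree decomposition; so some bag has ≥ 3 vertices and tw(G) ≥ 2. Combining the bounds, tw(G) = 2.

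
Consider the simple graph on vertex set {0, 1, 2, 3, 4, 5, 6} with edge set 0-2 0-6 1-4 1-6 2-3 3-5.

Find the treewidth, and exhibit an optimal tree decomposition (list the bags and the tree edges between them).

Every bag has size at most 2, so the width is 2 − 1 = 1 and tw(G) ≤ 1. Since G has at least one edge (e.g. 4–1), it is not an edgeless graph, so tw(G) ≥ 1. Combining the bounds, tw(G) = 1.

Treewidth 1.
Bags: B1 = {1, 4}  B2 = {1, 6}  B3 = {0, 6}  B4 = {0, 2}  B5 = {2, 3}  B6 = {3, 5}
Tree: B1–B2, B2–B3, B3–B4, B4–B5, B5–B6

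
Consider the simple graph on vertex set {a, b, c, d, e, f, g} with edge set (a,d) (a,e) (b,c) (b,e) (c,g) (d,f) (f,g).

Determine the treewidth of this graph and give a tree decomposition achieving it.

Treewidth 2.
One such decomposition:
Bags: B1 = {a, b, e}  B2 = {a, b, d}  B3 = {b, d, f}  B4 = {b, f, g}  B5 = {b, c, g}
Tree: B1–B2, B2–B3, B3–B4, B4–B5

Each bag holds 3 vertices, so the decomposition has width 2, which upper-bounds the treewidth. The edges b–e–a–d–f–g–c–b form a cycle, so G is not a tree and its treewidth is at least 2. Therefore the treewidth is 2.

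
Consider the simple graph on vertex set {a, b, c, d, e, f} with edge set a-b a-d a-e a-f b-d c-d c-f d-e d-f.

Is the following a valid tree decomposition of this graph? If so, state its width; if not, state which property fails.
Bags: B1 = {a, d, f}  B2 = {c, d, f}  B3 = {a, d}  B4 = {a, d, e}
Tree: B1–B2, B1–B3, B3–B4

No — vertex b appears in no bag.

A tree decomposition must satisfy three properties: every vertex lies in some bag; for every edge, both endpoints lie together in some bag; and for every vertex, the bags containing it form a connected subtree. Here vertex b appears in no bag, so the decomposition is invalid.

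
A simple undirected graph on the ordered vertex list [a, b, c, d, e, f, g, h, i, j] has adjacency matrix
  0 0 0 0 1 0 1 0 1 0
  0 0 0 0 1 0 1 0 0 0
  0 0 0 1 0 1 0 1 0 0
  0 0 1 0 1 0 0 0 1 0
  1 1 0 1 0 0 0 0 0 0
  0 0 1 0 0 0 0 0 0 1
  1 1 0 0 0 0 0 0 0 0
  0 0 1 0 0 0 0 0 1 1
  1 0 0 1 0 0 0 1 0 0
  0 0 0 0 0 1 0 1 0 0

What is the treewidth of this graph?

2

A width-2 tree decomposition is:
Bags: B1 = {c, f, j}  B2 = {c, h, j}  B3 = {c, d, h}  B4 = {d, h, i}  B5 = {d, e, i}  B6 = {a, e, i}  B7 = {a, b, e}  B8 = {a, b, g}
Tree: B1–B2, B2–B3, B3–B4, B4–B5, B5–B6, B6–B7, B7–B8
The largest bag has 3 vertices, giving width 2; this decomposition certifies tw(G) ≤ 2. Since f–j–h–c–f is a cycle in G, G is not acyclic. Forests are exactly the graphs of treewidth ≤ 1, so tw(G) ≥ 2. Combining the bounds, tw(G) = 2.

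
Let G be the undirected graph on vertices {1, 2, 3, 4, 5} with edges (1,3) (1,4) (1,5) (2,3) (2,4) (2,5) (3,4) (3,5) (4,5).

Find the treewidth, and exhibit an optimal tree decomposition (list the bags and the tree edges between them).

Each bag holds 4 vertices, so the decomposition has width 3, which upper-bounds the treewidth. On the other hand G contains the 4-clique {1, 3, 4, 5}. A clique must lie in a single bag of any decomposition, so no decomposition can have width below 3. Therefore the treewidth is 3.

Treewidth 3.
Bags: B1 = {1, 3, 4, 5}  B2 = {2, 3, 4, 5}
Tree: B1–B2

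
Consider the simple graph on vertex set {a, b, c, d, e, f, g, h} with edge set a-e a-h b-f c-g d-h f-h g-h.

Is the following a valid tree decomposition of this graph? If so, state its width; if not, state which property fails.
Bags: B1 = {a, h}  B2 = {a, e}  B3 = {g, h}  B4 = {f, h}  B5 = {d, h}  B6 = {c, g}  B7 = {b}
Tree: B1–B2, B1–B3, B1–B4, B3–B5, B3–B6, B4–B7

A tree decomposition must satisfy three properties: every vertex lies in some bag; for every edge, both endpoints lie together in some bag; and for every vertex, the bags containing it form a connected subtree. Here edge (f,b) lies in no bag, so the decomposition is invalid.

No — edge (f,b) lies in no bag.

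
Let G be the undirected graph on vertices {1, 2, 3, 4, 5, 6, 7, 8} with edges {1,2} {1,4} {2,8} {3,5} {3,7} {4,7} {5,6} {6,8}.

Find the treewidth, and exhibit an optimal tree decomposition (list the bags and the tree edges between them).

Treewidth 2.
One optimal decomposition is:
Bags: B1 = {3, 4, 7}  B2 = {3, 4, 5}  B3 = {4, 5, 6}  B4 = {4, 6, 8}  B5 = {2, 4, 8}  B6 = {1, 2, 4}
Tree: B1–B2, B2–B3, B3–B4, B4–B5, B5–B6

Every bag has size at most 3, so the width is 3 − 1 = 2 and tw(G) ≤ 2. Since 4–7–3–5–6–8–2–1–4 is a cycle in G, G is not acyclic. Forests are exactly the graphs of treewidth ≤ 1, so tw(G) ≥ 2. Therefore the treewidth is 2.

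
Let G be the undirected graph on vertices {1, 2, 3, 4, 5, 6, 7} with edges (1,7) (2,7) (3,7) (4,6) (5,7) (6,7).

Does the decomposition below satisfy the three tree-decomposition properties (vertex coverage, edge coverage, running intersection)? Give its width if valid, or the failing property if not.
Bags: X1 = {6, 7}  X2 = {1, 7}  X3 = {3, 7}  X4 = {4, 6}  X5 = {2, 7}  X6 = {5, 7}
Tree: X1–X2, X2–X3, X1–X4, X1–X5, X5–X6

Yes; width 1.

Checking the three conditions: (i) the bags cover all of {1, 2, 3, 4, 5, 6, 7}; (ii) for each edge, some bag contains both endpoints; (iii) the bags containing any fixed vertex form a subtree. All hold, so the decomposition is valid with width 2 − 1 = 1.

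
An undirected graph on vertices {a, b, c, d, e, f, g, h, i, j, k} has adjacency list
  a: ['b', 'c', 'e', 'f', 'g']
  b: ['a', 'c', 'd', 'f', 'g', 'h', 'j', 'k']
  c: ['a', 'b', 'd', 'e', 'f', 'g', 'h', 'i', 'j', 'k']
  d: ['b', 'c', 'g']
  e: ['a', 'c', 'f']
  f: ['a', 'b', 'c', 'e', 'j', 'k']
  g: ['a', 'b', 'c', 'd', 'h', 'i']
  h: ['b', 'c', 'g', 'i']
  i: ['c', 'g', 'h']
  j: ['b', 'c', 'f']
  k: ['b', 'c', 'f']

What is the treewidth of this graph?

3

A width-3 tree decomposition is:
Bags: B1 = {a, b, c, f}  B2 = {a, c, e, f}  B3 = {b, c, f, j}  B4 = {a, b, c, g}  B5 = {b, c, g, h}  B6 = {c, g, h, i}  B7 = {b, c, f, k}  B8 = {b, c, d, g}
Tree: B1–B2, B1–B3, B1–B4, B4–B5, B5–B6, B1–B7, B5–B8
Each bag holds 4 vertices, so the decomposition has width 3, which upper-bounds the treewidth. For the lower bound, the 4 vertices {a, c, e, f} are pairwise adjacent, and any tree decomposition puts a clique entirely inside one bag — forcing width ≥ 3. Therefore the treewidth is 3.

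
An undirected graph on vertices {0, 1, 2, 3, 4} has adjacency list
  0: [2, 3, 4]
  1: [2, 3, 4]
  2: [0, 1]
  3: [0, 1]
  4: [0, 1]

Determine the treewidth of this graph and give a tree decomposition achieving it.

Treewidth 2.
Bags: B1 = {0, 1, 4}  B2 = {0, 1, 2}  B3 = {0, 1, 3}
Tree: B1–B2, B2–B3

The largest bag has 3 vertices, giving width 2; this decomposition certifies tw(G) ≤ 2. Since 0–4–1–2–0 is a cycle in G, G is not acyclic. Forests are exactly the graphs of treewidth ≤ 1, so tw(G) ≥ 2. The upper and lower bounds meet at 2, so that is the treewidth.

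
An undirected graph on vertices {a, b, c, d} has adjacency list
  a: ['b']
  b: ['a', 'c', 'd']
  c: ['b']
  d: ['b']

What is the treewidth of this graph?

1

A width-1 tree decomposition is:
Bags: B1 = {b, d}  B2 = {a, b}  B3 = {b, c}
Tree: B1–B2, B2–B3
Every bag has size at most 2, so the width is 2 − 1 = 1 and tw(G) ≤ 1. G has an edge, so its treewidth is at least 1. Hence tw(G) = 1 exactly.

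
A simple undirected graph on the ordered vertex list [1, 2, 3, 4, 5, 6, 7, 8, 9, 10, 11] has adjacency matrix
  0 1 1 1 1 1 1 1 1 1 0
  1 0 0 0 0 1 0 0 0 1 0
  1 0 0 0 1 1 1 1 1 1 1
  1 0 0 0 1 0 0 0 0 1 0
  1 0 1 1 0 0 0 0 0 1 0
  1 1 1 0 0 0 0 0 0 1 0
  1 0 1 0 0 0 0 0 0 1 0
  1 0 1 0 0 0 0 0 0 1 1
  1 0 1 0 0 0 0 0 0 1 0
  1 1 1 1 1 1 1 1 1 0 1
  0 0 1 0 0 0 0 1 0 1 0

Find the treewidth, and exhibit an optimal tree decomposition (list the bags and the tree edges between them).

The largest bag has 4 vertices, giving width 3; this decomposition certifies tw(G) ≤ 3. On the other hand G contains the 4-clique {1, 2, 6, 10}. A clique must lie in a single bag of any decomposition, so no decomposition can have width below 3. The upper and lower bounds meet at 3, so that is the treewidth.

Treewidth 3.
One such decomposition:
Bags: B1 = {1, 3, 5, 10}  B2 = {1, 3, 8, 10}  B3 = {1, 4, 5, 10}  B4 = {1, 3, 6, 10}  B5 = {1, 3, 7, 10}  B6 = {1, 3, 9, 10}  B7 = {3, 8, 10, 11}  B8 = {1, 2, 6, 10}
Tree: B1–B2, B1–B3, B2–B4, B2–B5, B2–B6, B2–B7, B4–B8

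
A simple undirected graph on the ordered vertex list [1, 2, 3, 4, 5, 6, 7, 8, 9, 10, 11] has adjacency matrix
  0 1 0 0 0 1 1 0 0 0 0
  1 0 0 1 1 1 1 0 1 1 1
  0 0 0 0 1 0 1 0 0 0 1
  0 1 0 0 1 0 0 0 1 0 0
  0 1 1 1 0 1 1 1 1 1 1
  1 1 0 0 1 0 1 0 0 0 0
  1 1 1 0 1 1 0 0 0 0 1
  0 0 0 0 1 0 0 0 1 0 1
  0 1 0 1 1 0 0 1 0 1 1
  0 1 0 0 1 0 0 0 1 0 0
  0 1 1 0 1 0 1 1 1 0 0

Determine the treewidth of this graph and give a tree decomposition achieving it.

The largest bag has 4 vertices, giving width 3; this decomposition certifies tw(G) ≤ 3. Conversely, {1, 2, 6, 7} is a clique of size 4, and the vertices of any clique must share a bag in every tree decomposition; so some bag has ≥ 4 vertices and tw(G) ≥ 3. Combining the bounds, tw(G) = 3.

Treewidth 3.
One optimal decomposition is:
Bags: B1 = {2, 5, 7, 11}  B2 = {2, 5, 9, 11}  B3 = {2, 4, 5, 9}  B4 = {2, 5, 6, 7}  B5 = {3, 5, 7, 11}  B6 = {5, 8, 9, 11}  B7 = {1, 2, 6, 7}  B8 = {2, 5, 9, 10}
Tree: B1–B2, B2–B3, B1–B4, B1–B5, B2–B6, B4–B7, B3–B8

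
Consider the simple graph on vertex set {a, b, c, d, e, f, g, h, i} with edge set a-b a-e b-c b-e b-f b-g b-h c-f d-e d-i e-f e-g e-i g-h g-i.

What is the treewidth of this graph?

A width-2 tree decomposition is:
Bags: B1 = {e, g, i}  B2 = {b, e, g}  B3 = {b, e, f}  B4 = {a, b, e}  B5 = {d, e, i}  B6 = {b, c, f}  B7 = {b, g, h}
Tree: B1–B2, B2–B3, B2–B4, B1–B5, B3–B6, B2–B7
Every bag has size at most 3, so the width is 3 − 1 = 2 and tw(G) ≤ 2. Conversely, {d, e, i} is a clique of size 3, and the vertices of any clique must share a bag in every tree decomposition; so some bag has ≥ 3 vertices and tw(G) ≥ 2. The upper and lower bounds meet at 2, so that is the treewidth.

2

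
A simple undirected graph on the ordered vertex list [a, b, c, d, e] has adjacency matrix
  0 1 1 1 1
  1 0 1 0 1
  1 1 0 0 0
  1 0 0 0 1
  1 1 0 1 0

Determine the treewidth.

A width-2 tree decomposition is:
Bags: B1 = {a, b, c}  B2 = {a, b, e}  B3 = {a, d, e}
Tree: B1–B2, B2–B3
Each bag holds 3 vertices, so the decomposition has width 2, which upper-bounds the treewidth. For the lower bound, the 3 vertices {a, d, e} are pairwise adjacent, and any tree decomposition puts a clique entirely inside one bag — forcing width ≥ 2. Combining the bounds, tw(G) = 2.

2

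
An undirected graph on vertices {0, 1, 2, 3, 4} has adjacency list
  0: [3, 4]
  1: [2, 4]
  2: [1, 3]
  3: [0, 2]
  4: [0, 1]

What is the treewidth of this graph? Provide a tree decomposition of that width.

Each bag holds 3 vertices, so the decomposition has width 2, which upper-bounds the treewidth. For the lower bound, G contains the cycle 4–1–2–3–0–4, so G is not a forest; only forests have treewidth ≤ 1, hence tw(G) ≥ 2. Hence tw(G) = 2 exactly.

Treewidth 2.
One such decomposition:
Bags: B1 = {1, 2, 4}  B2 = {2, 3, 4}  B3 = {0, 3, 4}
Tree: B1–B2, B2–B3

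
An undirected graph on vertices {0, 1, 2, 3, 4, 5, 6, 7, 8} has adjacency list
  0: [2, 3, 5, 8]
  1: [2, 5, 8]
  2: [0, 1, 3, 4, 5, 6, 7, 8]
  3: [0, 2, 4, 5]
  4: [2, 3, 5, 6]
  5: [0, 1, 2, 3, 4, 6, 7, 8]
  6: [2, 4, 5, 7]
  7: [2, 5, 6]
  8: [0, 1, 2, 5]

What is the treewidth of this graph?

A width-3 tree decomposition is:
Bags: B1 = {0, 2, 3, 5}  B2 = {2, 3, 4, 5}  B3 = {0, 2, 5, 8}  B4 = {2, 4, 5, 6}  B5 = {1, 2, 5, 8}  B6 = {2, 5, 6, 7}
Tree: B1–B2, B1–B3, B2–B4, B3–B5, B4–B6
Each bag holds 4 vertices, so the decomposition has width 3, which upper-bounds the treewidth. On the other hand G contains the 4-clique {0, 2, 5, 8}. A clique must lie in a single bag of any decomposition, so no decomposition can have width below 3. Hence tw(G) = 3 exactly.

3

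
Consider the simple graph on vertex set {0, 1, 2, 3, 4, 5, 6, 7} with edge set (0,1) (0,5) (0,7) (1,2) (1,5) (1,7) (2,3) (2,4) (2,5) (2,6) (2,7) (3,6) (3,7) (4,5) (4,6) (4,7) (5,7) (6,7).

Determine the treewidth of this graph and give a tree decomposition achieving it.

Each bag holds 4 vertices, so the decomposition has width 3, which upper-bounds the treewidth. On the other hand G contains the 4-clique {0, 1, 5, 7}. A clique must lie in a single bag of any decomposition, so no decomposition can have width below 3. The upper and lower bounds meet at 3, so that is the treewidth.

Treewidth 3.
One optimal decomposition is:
Bags: B1 = {2, 4, 5, 7}  B2 = {1, 2, 5, 7}  B3 = {2, 4, 6, 7}  B4 = {2, 3, 6, 7}  B5 = {0, 1, 5, 7}
Tree: B1–B2, B1–B3, B3–B4, B2–B5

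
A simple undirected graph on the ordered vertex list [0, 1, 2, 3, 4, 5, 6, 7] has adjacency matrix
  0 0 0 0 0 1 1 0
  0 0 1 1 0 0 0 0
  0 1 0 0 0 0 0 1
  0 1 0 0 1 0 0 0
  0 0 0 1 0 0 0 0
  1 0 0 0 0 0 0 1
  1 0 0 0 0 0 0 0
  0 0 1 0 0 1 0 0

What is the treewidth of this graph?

1

A width-1 tree decomposition is:
Bags: B1 = {0, 6}  B2 = {0, 5}  B3 = {5, 7}  B4 = {2, 7}  B5 = {1, 2}  B6 = {1, 3}  B7 = {3, 4}
Tree: B1–B2, B2–B3, B3–B4, B4–B5, B5–B6, B6–B7
Each bag holds 2 vertices, so the decomposition has width 1, which upper-bounds the treewidth. Any graph with an edge has treewidth ≥ 1, and G has the edge 6–0. The upper and lower bounds meet at 1, so that is the treewidth.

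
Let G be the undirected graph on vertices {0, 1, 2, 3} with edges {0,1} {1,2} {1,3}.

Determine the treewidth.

1

A width-1 tree decomposition is:
Bags: B1 = {0, 1}  B2 = {1, 3}  B3 = {1, 2}
Tree: B1–B2, B1–B3
Each bag holds 2 vertices, so the decomposition has width 1, which upper-bounds the treewidth. Any graph with an edge has treewidth ≥ 1, and G has the edge 1–0. Therefore the treewidth is 1.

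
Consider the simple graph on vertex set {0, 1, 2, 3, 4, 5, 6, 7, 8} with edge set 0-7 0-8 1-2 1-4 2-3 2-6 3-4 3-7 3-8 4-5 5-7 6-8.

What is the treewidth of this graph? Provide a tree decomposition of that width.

Each bag holds 4 vertices, so the decomposition has width 3, which upper-bounds the treewidth. For the lower bound: the 4 vertex sets {1,4,5}, {7}, {3}, {0,2,6,8} are disjoint, each induces a connected subgraph, and every pair is joined by at least one edge of G. Contracting each set to a single vertex therefore yields K_{4} as a minor, and since treewidth is minor-monotone, tw(G) ≥ tw(K_{4}) = 3. Combining the bounds, tw(G) = 3.

Treewidth 3.
One such decomposition:
Bags: B1 = {1, 4, 5, 7}  B2 = {1, 3, 4, 7}  B3 = {1, 2, 3, 7}  B4 = {0, 2, 3, 7}  B5 = {0, 2, 3, 8}  B6 = {0, 2, 6, 8}
Tree: B1–B2, B2–B3, B3–B4, B4–B5, B5–B6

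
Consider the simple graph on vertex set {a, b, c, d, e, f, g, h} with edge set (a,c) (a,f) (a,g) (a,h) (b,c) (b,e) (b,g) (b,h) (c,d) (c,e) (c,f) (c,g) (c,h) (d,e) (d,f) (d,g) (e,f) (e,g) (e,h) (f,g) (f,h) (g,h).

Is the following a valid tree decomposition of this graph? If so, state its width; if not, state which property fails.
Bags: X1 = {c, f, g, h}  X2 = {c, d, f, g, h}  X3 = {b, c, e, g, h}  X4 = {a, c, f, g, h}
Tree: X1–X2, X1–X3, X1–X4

No — edge (e,f) lies in no bag.

A tree decomposition must satisfy three properties: every vertex lies in some bag; for every edge, both endpoints lie together in some bag; and for every vertex, the bags containing it form a connected subtree. Here edge (e,f) lies in no bag, so the decomposition is invalid.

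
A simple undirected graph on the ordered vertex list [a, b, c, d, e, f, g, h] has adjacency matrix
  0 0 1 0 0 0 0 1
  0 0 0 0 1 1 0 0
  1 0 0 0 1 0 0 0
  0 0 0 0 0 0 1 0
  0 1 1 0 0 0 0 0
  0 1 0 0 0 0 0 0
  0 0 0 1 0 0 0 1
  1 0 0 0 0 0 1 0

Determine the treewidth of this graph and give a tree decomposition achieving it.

Treewidth 1.
One optimal decomposition is:
Bags: B1 = {d, g}  B2 = {g, h}  B3 = {a, h}  B4 = {a, c}  B5 = {c, e}  B6 = {b, e}  B7 = {b, f}
Tree: B1–B2, B2–B3, B3–B4, B4–B5, B5–B6, B6–B7

Each bag holds 2 vertices, so the decomposition has width 1, which upper-bounds the treewidth. Since G has at least one edge (e.g. d–g), it is not an edgeless graph, so tw(G) ≥ 1. The upper and lower bounds meet at 1, so that is the treewidth.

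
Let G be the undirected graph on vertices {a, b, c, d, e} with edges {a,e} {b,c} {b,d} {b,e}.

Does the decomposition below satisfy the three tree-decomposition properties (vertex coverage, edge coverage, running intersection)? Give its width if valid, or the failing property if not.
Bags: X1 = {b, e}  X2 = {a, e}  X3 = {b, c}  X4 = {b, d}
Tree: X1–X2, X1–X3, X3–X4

Yes; width 1.

Checking the three conditions: (i) the bags cover all of {a, b, c, d, e}; (ii) for each edge, some bag contains both endpoints; (iii) the bags containing any fixed vertex form a subtree. All hold, so the decomposition is valid with width 2 − 1 = 1.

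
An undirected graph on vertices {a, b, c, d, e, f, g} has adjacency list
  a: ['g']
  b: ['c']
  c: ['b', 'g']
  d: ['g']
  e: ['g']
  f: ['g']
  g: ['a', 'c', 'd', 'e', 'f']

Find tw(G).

A width-1 tree decomposition is:
Bags: B1 = {a, g}  B2 = {c, g}  B3 = {e, g}  B4 = {f, g}  B5 = {b, c}  B6 = {d, g}
Tree: B1–B2, B1–B3, B1–B4, B2–B5, B4–B6
Every bag has size at most 2, so the width is 2 − 1 = 1 and tw(G) ≤ 1. Since G has at least one edge (e.g. g–a), it is not an edgeless graph, so tw(G) ≥ 1. Therefore the treewidth is 1.

1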